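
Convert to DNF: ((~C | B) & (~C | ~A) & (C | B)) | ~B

((~C | B) & (~C | ~A) & (C | B)) | ~B
≡ (~C & ~C & C) | (~C & ~C & B) | (~C & ~A & C) | (~C & ~A & B) | (B & ~C & C) | (B & ~C & B) | (B & ~A & C) | (B & ~A & B) | ~B
≡ (~C & B) | (B & ~A) | ~B

(~C & B) | (B & ~A) | ~B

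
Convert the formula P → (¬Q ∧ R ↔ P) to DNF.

P → (¬Q ∧ R ↔ P)
≡ ¬P ∨ (¬Q ∧ R ↔ P)   (eliminate →)
≡ ¬P ∨ (¬Q ∧ R → P) ∧ (P → ¬Q ∧ R)   (eliminate ↔)
≡ ¬P ∨ (¬(¬Q ∧ R) ∨ P) ∧ (P → ¬Q ∧ R)   (eliminate →)
≡ ¬P ∨ (¬(¬Q ∧ R) ∨ P) ∧ (¬P ∨ ¬Q ∧ R)   (eliminate →)
≡ ¬P ∨ (¬¬Q ∨ ¬R ∨ P) ∧ (¬P ∨ ¬Q ∧ R)   (De Morgan)
≡ ¬P ∨ (Q ∨ ¬R ∨ P) ∧ (¬P ∨ ¬Q ∧ R)   (double negation)
≡ ¬P ∨ Q ∧ ¬P ∨ Q ∧ ¬Q ∧ R ∨ ¬R ∧ ¬P ∨ ¬R ∧ ¬Q ∧ R ∨ P ∧ ¬P ∨ P ∧ ¬Q ∧ R   (distribute ∧ over ∨)
≡ ¬P ∨ P ∧ ¬Q ∧ R   (simplify)

¬P ∨ P ∧ ¬Q ∧ R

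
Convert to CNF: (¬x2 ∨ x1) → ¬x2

(¬x2 ∨ x1) → ¬x2
⇔ ¬(¬x2 ∨ x1) ∨ ¬x2   — eliminate →
⇔ (¬¬x2 ∧ ¬x1) ∨ ¬x2   — De Morgan
⇔ (x2 ∧ ¬x1) ∨ ¬x2   — double negation
⇔ (x2 ∨ ¬x2) ∧ (¬x1 ∨ ¬x2)   — distribute ∨ over ∧
⇔ ¬x1 ∨ ¬x2   — simplify

¬x1 ∨ ¬x2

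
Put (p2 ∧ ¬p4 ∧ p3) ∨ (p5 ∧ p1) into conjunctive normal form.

(p2 ∧ ¬p4 ∧ p3) ∨ (p5 ∧ p1)
= (p2 ∨ p5) ∧ (p2 ∨ p1) ∧ (¬p4 ∨ p5) ∧ (¬p4 ∨ p1) ∧ (p3 ∨ p5) ∧ (p3 ∨ p1)   [distribute ∨ over ∧]

(p2 ∨ p5) ∧ (p2 ∨ p1) ∧ (¬p4 ∨ p5) ∧ (¬p4 ∨ p1) ∧ (p3 ∨ p5) ∧ (p3 ∨ p1)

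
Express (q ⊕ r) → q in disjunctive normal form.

(q ⊕ r) → q
≡ ¬(q ⊕ r) ∨ q   [eliminate →]
≡ ¬((q ∧ ¬r) ∨ (¬q ∧ r)) ∨ q   [expand ⊕]
≡ (¬(q ∧ ¬r) ∧ ¬(¬q ∧ r)) ∨ q   [De Morgan]
≡ ((¬q ∨ ¬¬r) ∧ ¬(¬q ∧ r)) ∨ q   [De Morgan]
≡ ((¬q ∨ r) ∧ ¬(¬q ∧ r)) ∨ q   [double negation]
≡ ((¬q ∨ r) ∧ (¬¬q ∨ ¬r)) ∨ q   [De Morgan]
≡ ((¬q ∨ r) ∧ (q ∨ ¬r)) ∨ q   [double negation]
≡ (¬q ∧ q) ∨ (¬q ∧ ¬r) ∨ (r ∧ q) ∨ (r ∧ ¬r) ∨ q   [distribute ∧ over ∨]
≡ (¬q ∧ ¬r) ∨ q   [simplify]

(¬q ∧ ¬r) ∨ q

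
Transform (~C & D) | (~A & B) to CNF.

(~C | ~A) & (~C | B) & (D | ~A) & (D | B)

(~C & D) | (~A & B)
≡ (~C | ~A) & (~C | B) & (D | ~A) & (D | B)   [distribute | over &]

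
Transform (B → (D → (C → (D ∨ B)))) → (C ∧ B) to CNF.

(B → (D → (C → (D ∨ B)))) → (C ∧ B)
≡ ¬(B → (D → (C → (D ∨ B)))) ∨ (C ∧ B)   [eliminate →]
≡ ¬(¬B ∨ (D → (C → (D ∨ B)))) ∨ (C ∧ B)   [eliminate →]
≡ ¬(¬B ∨ ¬D ∨ (C → (D ∨ B))) ∨ (C ∧ B)   [eliminate →]
≡ ¬(¬B ∨ ¬D ∨ ¬C ∨ D ∨ B) ∨ (C ∧ B)   [eliminate →]
≡ (¬¬B ∧ ¬¬D ∧ ¬¬C ∧ ¬D ∧ ¬B) ∨ (C ∧ B)   [De Morgan]
≡ (B ∧ ¬¬D ∧ ¬¬C ∧ ¬D ∧ ¬B) ∨ (C ∧ B)   [double negation]
≡ (B ∧ D ∧ ¬¬C ∧ ¬D ∧ ¬B) ∨ (C ∧ B)   [double negation]
≡ (B ∧ D ∧ C ∧ ¬D ∧ ¬B) ∨ (C ∧ B)   [double negation]
≡ (B ∨ C) ∧ (B ∨ B) ∧ (D ∨ C) ∧ (D ∨ B) ∧ (C ∨ C) ∧ (C ∨ B) ∧ (¬D ∨ C) ∧ (¬D ∨ B) ∧ (¬B ∨ C) ∧ (¬B ∨ B)   [distribute ∨ over ∧]
≡ B ∧ C   [simplify]

B ∧ C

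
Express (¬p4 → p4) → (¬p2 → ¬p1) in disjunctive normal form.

(¬p4 → p4) → (¬p2 → ¬p1)
≡ ¬(¬p4 → p4) ∨ (¬p2 → ¬p1)   [eliminate →]
≡ ¬(¬¬p4 ∨ p4) ∨ (¬p2 → ¬p1)   [eliminate →]
≡ ¬(¬¬p4 ∨ p4) ∨ ¬¬p2 ∨ ¬p1   [eliminate →]
≡ (¬¬¬p4 ∧ ¬p4) ∨ ¬¬p2 ∨ ¬p1   [De Morgan]
≡ (¬p4 ∧ ¬p4) ∨ ¬¬p2 ∨ ¬p1   [double negation]
≡ (¬p4 ∧ ¬p4) ∨ p2 ∨ ¬p1   [double negation]
≡ ¬p4 ∨ p2 ∨ ¬p1   [simplify]

¬p4 ∨ p2 ∨ ¬p1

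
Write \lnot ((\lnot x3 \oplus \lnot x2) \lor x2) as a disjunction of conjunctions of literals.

\lnot ((\lnot x3 \oplus \lnot x2) \lor x2)
≡ \lnot ((\lnot x3 \land \lnot \lnot x2) \lor (\lnot \lnot x3 \land \lnot x2) \lor x2)   (expand \oplus)
≡ \lnot (\lnot x3 \land \lnot \lnot x2) \land \lnot (\lnot \lnot x3 \land \lnot x2) \land \lnot x2   (De Morgan)
≡ (\lnot \lnot x3 \lor \lnot \lnot \lnot x2) \land \lnot (\lnot \lnot x3 \land \lnot x2) \land \lnot x2   (De Morgan)
≡ (x3 \lor \lnot \lnot \lnot x2) \land \lnot (\lnot \lnot x3 \land \lnot x2) \land \lnot x2   (double negation)
≡ (x3 \lor \lnot x2) \land \lnot (\lnot \lnot x3 \land \lnot x2) \land \lnot x2   (double negation)
≡ (x3 \lor \lnot x2) \land (\lnot \lnot \lnot x3 \lor \lnot \lnot x2) \land \lnot x2   (De Morgan)
≡ (x3 \lor \lnot x2) \land (\lnot x3 \lor \lnot \lnot x2) \land \lnot x2   (double negation)
≡ (x3 \lor \lnot x2) \land (\lnot x3 \lor x2) \land \lnot x2   (double negation)
≡ (x3 \land \lnot x3 \land \lnot x2) \lor (x3 \land x2 \land \lnot x2) \lor (\lnot x2 \land \lnot x3 \land \lnot x2) \lor (\lnot x2 \land x2 \land \lnot x2)   (distribute \land over \lor)
≡ \lnot x2 \land \lnot x3   (simplify)

\lnot x2 \land \lnot x3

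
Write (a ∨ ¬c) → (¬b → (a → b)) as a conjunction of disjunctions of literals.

(a ∨ ¬c) → (¬b → (a → b))
≡ ¬(a ∨ ¬c) ∨ (¬b → (a → b))   [eliminate →]
≡ ¬(a ∨ ¬c) ∨ ¬¬b ∨ (a → b)   [eliminate →]
≡ ¬(a ∨ ¬c) ∨ ¬¬b ∨ ¬a ∨ b   [eliminate →]
≡ (¬a ∧ ¬¬c) ∨ ¬¬b ∨ ¬a ∨ b   [De Morgan]
≡ (¬a ∧ c) ∨ ¬¬b ∨ ¬a ∨ b   [double negation]
≡ (¬a ∧ c) ∨ b ∨ ¬a ∨ b   [double negation]
≡ (¬a ∨ b ∨ ¬a ∨ b) ∧ (c ∨ b ∨ ¬a ∨ b)   [distribute ∨ over ∧]
≡ ¬a ∨ b   [simplify]

¬a ∨ b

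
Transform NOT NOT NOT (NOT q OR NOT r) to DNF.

q AND r

NOT NOT NOT (NOT q OR NOT r)
≡ NOT (NOT q OR NOT r)   [double negation]
≡ NOT NOT q AND NOT NOT r   [De Morgan]
≡ q AND NOT NOT r   [double negation]
≡ q AND r   [double negation]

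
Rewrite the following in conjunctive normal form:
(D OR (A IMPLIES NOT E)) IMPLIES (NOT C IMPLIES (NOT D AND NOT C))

NOT D OR C

(D OR (A IMPLIES NOT E)) IMPLIES (NOT C IMPLIES (NOT D AND NOT C))
= NOT (D OR (A IMPLIES NOT E)) OR (NOT C IMPLIES (NOT D AND NOT C))   [eliminate IMPLIES]
= NOT (D OR NOT A OR NOT E) OR (NOT C IMPLIES (NOT D AND NOT C))   [eliminate IMPLIES]
= NOT (D OR NOT A OR NOT E) OR NOT NOT C OR (NOT D AND NOT C)   [eliminate IMPLIES]
= (NOT D AND NOT NOT A AND NOT NOT E) OR NOT NOT C OR (NOT D AND NOT C)   [De Morgan]
= (NOT D AND A AND NOT NOT E) OR NOT NOT C OR (NOT D AND NOT C)   [double negation]
= (NOT D AND A AND E) OR NOT NOT C OR (NOT D AND NOT C)   [double negation]
= (NOT D AND A AND E) OR C OR (NOT D AND NOT C)   [double negation]
= (NOT D OR C OR NOT D) AND (NOT D OR C OR NOT C) AND (A OR C OR NOT D) AND (A OR C OR NOT C) AND (E OR C OR NOT D) AND (E OR C OR NOT C)   [distribute OR over AND]
= NOT D OR C   [simplify]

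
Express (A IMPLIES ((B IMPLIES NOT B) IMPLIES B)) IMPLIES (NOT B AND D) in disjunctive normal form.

(A IMPLIES ((B IMPLIES NOT B) IMPLIES B)) IMPLIES (NOT B AND D)
≡ NOT (A IMPLIES ((B IMPLIES NOT B) IMPLIES B)) OR (NOT B AND D)   — eliminate IMPLIES
≡ NOT (NOT A OR ((B IMPLIES NOT B) IMPLIES B)) OR (NOT B AND D)   — eliminate IMPLIES
≡ NOT (NOT A OR NOT (B IMPLIES NOT B) OR B) OR (NOT B AND D)   — eliminate IMPLIES
≡ NOT (NOT A OR NOT (NOT B OR NOT B) OR B) OR (NOT B AND D)   — eliminate IMPLIES
≡ (NOT NOT A AND NOT NOT (NOT B OR NOT B) AND NOT B) OR (NOT B AND D)   — De Morgan
≡ (A AND NOT NOT (NOT B OR NOT B) AND NOT B) OR (NOT B AND D)   — double negation
≡ (A AND (NOT B OR NOT B) AND NOT B) OR (NOT B AND D)   — double negation
≡ (A AND NOT B AND NOT B) OR (A AND NOT B AND NOT B) OR (NOT B AND D)   — distribute AND over OR
≡ (A AND NOT B) OR (NOT B AND D)   — simplify

(A AND NOT B) OR (NOT B AND D)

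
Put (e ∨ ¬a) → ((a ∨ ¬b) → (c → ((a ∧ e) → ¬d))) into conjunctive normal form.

(e ∨ ¬a) → ((a ∨ ¬b) → (c → ((a ∧ e) → ¬d)))
⇔ ¬(e ∨ ¬a) ∨ ((a ∨ ¬b) → (c → ((a ∧ e) → ¬d)))   [eliminate →]
⇔ ¬(e ∨ ¬a) ∨ ¬(a ∨ ¬b) ∨ (c → ((a ∧ e) → ¬d))   [eliminate →]
⇔ ¬(e ∨ ¬a) ∨ ¬(a ∨ ¬b) ∨ ¬c ∨ ((a ∧ e) → ¬d)   [eliminate →]
⇔ ¬(e ∨ ¬a) ∨ ¬(a ∨ ¬b) ∨ ¬c ∨ ¬(a ∧ e) ∨ ¬d   [eliminate →]
⇔ (¬e ∧ ¬¬a) ∨ ¬(a ∨ ¬b) ∨ ¬c ∨ ¬(a ∧ e) ∨ ¬d   [De Morgan]
⇔ (¬e ∧ a) ∨ ¬(a ∨ ¬b) ∨ ¬c ∨ ¬(a ∧ e) ∨ ¬d   [double negation]
⇔ (¬e ∧ a) ∨ (¬a ∧ ¬¬b) ∨ ¬c ∨ ¬(a ∧ e) ∨ ¬d   [De Morgan]
⇔ (¬e ∧ a) ∨ (¬a ∧ b) ∨ ¬c ∨ ¬(a ∧ e) ∨ ¬d   [double negation]
⇔ (¬e ∧ a) ∨ (¬a ∧ b) ∨ ¬c ∨ ¬a ∨ ¬e ∨ ¬d   [De Morgan]
⇔ (¬e ∨ ¬a ∨ ¬c ∨ ¬a ∨ ¬e ∨ ¬d) ∧ (¬e ∨ b ∨ ¬c ∨ ¬a ∨ ¬e ∨ ¬d) ∧ (a ∨ ¬a ∨ ¬c ∨ ¬a ∨ ¬e ∨ ¬d) ∧ (a ∨ b ∨ ¬c ∨ ¬a ∨ ¬e ∨ ¬d)   [distribute ∨ over ∧]
⇔ ¬e ∨ ¬a ∨ ¬c ∨ ¬d   [simplify]

¬e ∨ ¬a ∨ ¬c ∨ ¬d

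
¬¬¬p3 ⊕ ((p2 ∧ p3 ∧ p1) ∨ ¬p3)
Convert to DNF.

¬¬¬p3 ⊕ ((p2 ∧ p3 ∧ p1) ∨ ¬p3)
= (¬¬¬p3 ∧ ¬((p2 ∧ p3 ∧ p1) ∨ ¬p3)) ∨ (¬¬¬¬p3 ∧ ((p2 ∧ p3 ∧ p1) ∨ ¬p3))   [expand ⊕]
= (¬p3 ∧ ¬((p2 ∧ p3 ∧ p1) ∨ ¬p3)) ∨ (¬¬¬¬p3 ∧ ((p2 ∧ p3 ∧ p1) ∨ ¬p3))   [double negation]
= (¬p3 ∧ ¬(p2 ∧ p3 ∧ p1) ∧ ¬¬p3) ∨ (¬¬¬¬p3 ∧ ((p2 ∧ p3 ∧ p1) ∨ ¬p3))   [De Morgan]
= (¬p3 ∧ (¬p2 ∨ ¬p3 ∨ ¬p1) ∧ ¬¬p3) ∨ (¬¬¬¬p3 ∧ ((p2 ∧ p3 ∧ p1) ∨ ¬p3))   [De Morgan]
= (¬p3 ∧ (¬p2 ∨ ¬p3 ∨ ¬p1) ∧ p3) ∨ (¬¬¬¬p3 ∧ ((p2 ∧ p3 ∧ p1) ∨ ¬p3))   [double negation]
= (¬p3 ∧ (¬p2 ∨ ¬p3 ∨ ¬p1) ∧ p3) ∨ (¬¬p3 ∧ ((p2 ∧ p3 ∧ p1) ∨ ¬p3))   [double negation]
= (¬p3 ∧ (¬p2 ∨ ¬p3 ∨ ¬p1) ∧ p3) ∨ (p3 ∧ ((p2 ∧ p3 ∧ p1) ∨ ¬p3))   [double negation]
= (¬p3 ∧ ¬p2 ∧ p3) ∨ (¬p3 ∧ ¬p3 ∧ p3) ∨ (¬p3 ∧ ¬p1 ∧ p3) ∨ (p3 ∧ p2 ∧ p3 ∧ p1) ∨ (p3 ∧ ¬p3)   [distribute ∧ over ∨]
= p3 ∧ p2 ∧ p1   [simplify]

p3 ∧ p2 ∧ p1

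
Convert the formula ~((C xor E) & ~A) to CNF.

~((C xor E) & ~A)
⇔ ~((C | E) & ~(C & E) & ~A)   [expand xor]
⇔ ~(C | E) | ~~(C & E) | ~~A   [De Morgan]
⇔ (~C & ~E) | ~~(C & E) | ~~A   [De Morgan]
⇔ (~C & ~E) | (C & E) | ~~A   [double negation]
⇔ (~C & ~E) | (C & E) | A   [double negation]
⇔ (~C | C | A) & (~C | E | A) & (~E | C | A) & (~E | E | A)   [distribute | over &]
⇔ (~C | E | A) & (~E | C | A)   [simplify]

(~C | E | A) & (~E | C | A)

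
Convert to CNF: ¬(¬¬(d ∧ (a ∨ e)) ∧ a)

¬(¬¬(d ∧ (a ∨ e)) ∧ a)
≡ ¬¬¬(d ∧ (a ∨ e)) ∨ ¬a   [De Morgan]
≡ ¬(d ∧ (a ∨ e)) ∨ ¬a   [double negation]
≡ ¬d ∨ ¬(a ∨ e) ∨ ¬a   [De Morgan]
≡ ¬d ∨ ¬a ∧ ¬e ∨ ¬a   [De Morgan]
≡ (¬d ∨ ¬a ∨ ¬a) ∧ (¬d ∨ ¬e ∨ ¬a)   [distribute ∨ over ∧]
≡ ¬d ∨ ¬a   [simplify]

¬d ∨ ¬a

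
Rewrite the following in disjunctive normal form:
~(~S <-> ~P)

~(~S <-> ~P)
≡ ~((~S -> ~P) & (~P -> ~S))
≡ ~((~~S | ~P) & (~P -> ~S))
≡ ~((~~S | ~P) & (~~P | ~S))
≡ ~(~~S | ~P) | ~(~~P | ~S)
≡ (~~~S & ~~P) | ~(~~P | ~S)
≡ (~S & ~~P) | ~(~~P | ~S)
≡ (~S & P) | ~(~~P | ~S)
≡ (~S & P) | (~~~P & ~~S)
≡ (~S & P) | (~P & ~~S)
≡ (~S & P) | (~P & S)

(~S & P) | (~P & S)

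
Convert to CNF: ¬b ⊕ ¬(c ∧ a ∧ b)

(¬b ∨ ¬c ∨ ¬a) ∧ b

¬b ⊕ ¬(c ∧ a ∧ b)
≡ (¬b ∨ ¬(c ∧ a ∧ b)) ∧ ¬(¬b ∧ ¬(c ∧ a ∧ b))   — expand ⊕
≡ (¬b ∨ ¬c ∨ ¬a ∨ ¬b) ∧ ¬(¬b ∧ ¬(c ∧ a ∧ b))   — De Morgan
≡ (¬b ∨ ¬c ∨ ¬a ∨ ¬b) ∧ (¬¬b ∨ ¬¬(c ∧ a ∧ b))   — De Morgan
≡ (¬b ∨ ¬c ∨ ¬a ∨ ¬b) ∧ (b ∨ ¬¬(c ∧ a ∧ b))   — double negation
≡ (¬b ∨ ¬c ∨ ¬a ∨ ¬b) ∧ (b ∨ (c ∧ a ∧ b))   — double negation
≡ (¬b ∨ ¬c ∨ ¬a ∨ ¬b) ∧ (b ∨ c) ∧ (b ∨ a) ∧ (b ∨ b)   — distribute ∨ over ∧
≡ (¬b ∨ ¬c ∨ ¬a) ∧ b   — simplify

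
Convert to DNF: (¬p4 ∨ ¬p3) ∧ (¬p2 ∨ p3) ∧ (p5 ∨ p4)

(¬p4 ∨ ¬p3) ∧ (¬p2 ∨ p3) ∧ (p5 ∨ p4)
≡ (¬p4 ∧ ¬p2 ∧ p5) ∨ (¬p4 ∧ ¬p2 ∧ p4) ∨ (¬p4 ∧ p3 ∧ p5) ∨ (¬p4 ∧ p3 ∧ p4) ∨ (¬p3 ∧ ¬p2 ∧ p5) ∨ (¬p3 ∧ ¬p2 ∧ p4) ∨ (¬p3 ∧ p3 ∧ p5) ∨ (¬p3 ∧ p3 ∧ p4)   [distribute ∧ over ∨]
≡ (¬p4 ∧ ¬p2 ∧ p5) ∨ (¬p4 ∧ p3 ∧ p5) ∨ (¬p3 ∧ ¬p2 ∧ p5) ∨ (¬p3 ∧ ¬p2 ∧ p4)   [simplify]

(¬p4 ∧ ¬p2 ∧ p5) ∨ (¬p4 ∧ p3 ∧ p5) ∨ (¬p3 ∧ ¬p2 ∧ p5) ∨ (¬p3 ∧ ¬p2 ∧ p4)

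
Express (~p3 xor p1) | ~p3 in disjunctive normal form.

(p3 & p1) | ~p3

(~p3 xor p1) | ~p3
= (~p3 & ~p1) | (~~p3 & p1) | ~p3
= (~p3 & ~p1) | (p3 & p1) | ~p3
= (p3 & p1) | ~p3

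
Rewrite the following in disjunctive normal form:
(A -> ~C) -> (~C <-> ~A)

(A & C) | (~A & ~C)

(A -> ~C) -> (~C <-> ~A)
= ~(A -> ~C) | (~C <-> ~A)   — eliminate ->
= ~(~A | ~C) | (~C <-> ~A)   — eliminate ->
= ~(~A | ~C) | ((~C -> ~A) & (~A -> ~C))   — eliminate <->
= ~(~A | ~C) | ((~~C | ~A) & (~A -> ~C))   — eliminate ->
= ~(~A | ~C) | ((~~C | ~A) & (~~A | ~C))   — eliminate ->
= (~~A & ~~C) | ((~~C | ~A) & (~~A | ~C))   — De Morgan
= (A & ~~C) | ((~~C | ~A) & (~~A | ~C))   — double negation
= (A & C) | ((~~C | ~A) & (~~A | ~C))   — double negation
= (A & C) | ((C | ~A) & (~~A | ~C))   — double negation
= (A & C) | ((C | ~A) & (A | ~C))   — double negation
= (A & C) | (C & A) | (C & ~C) | (~A & A) | (~A & ~C)   — distribute & over |
= (A & C) | (~A & ~C)   — simplify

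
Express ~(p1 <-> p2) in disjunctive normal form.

~(p1 <-> p2)
⇔ ~((p1 -> p2) & (p2 -> p1))   [eliminate <->]
⇔ ~((~p1 | p2) & (p2 -> p1))   [eliminate ->]
⇔ ~((~p1 | p2) & (~p2 | p1))   [eliminate ->]
⇔ ~(~p1 | p2) | ~(~p2 | p1)   [De Morgan]
⇔ (~~p1 & ~p2) | ~(~p2 | p1)   [De Morgan]
⇔ (p1 & ~p2) | ~(~p2 | p1)   [double negation]
⇔ (p1 & ~p2) | (~~p2 & ~p1)   [De Morgan]
⇔ (p1 & ~p2) | (p2 & ~p1)   [double negation]

(p1 & ~p2) | (p2 & ~p1)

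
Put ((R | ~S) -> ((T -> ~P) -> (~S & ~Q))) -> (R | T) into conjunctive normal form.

(R | ~S | T) & (S | Q | R | T)

((R | ~S) -> ((T -> ~P) -> (~S & ~Q))) -> (R | T)
= ~((R | ~S) -> ((T -> ~P) -> (~S & ~Q))) | R | T   [eliminate ->]
= ~(~(R | ~S) | ((T -> ~P) -> (~S & ~Q))) | R | T   [eliminate ->]
= ~(~(R | ~S) | ~(T -> ~P) | (~S & ~Q)) | R | T   [eliminate ->]
= ~(~(R | ~S) | ~(~T | ~P) | (~S & ~Q)) | R | T   [eliminate ->]
= (~~(R | ~S) & ~~(~T | ~P) & ~(~S & ~Q)) | R | T   [De Morgan]
= ((R | ~S) & ~~(~T | ~P) & ~(~S & ~Q)) | R | T   [double negation]
= ((R | ~S) & (~T | ~P) & ~(~S & ~Q)) | R | T   [double negation]
= ((R | ~S) & (~T | ~P) & (~~S | ~~Q)) | R | T   [De Morgan]
= ((R | ~S) & (~T | ~P) & (S | ~~Q)) | R | T   [double negation]
= ((R | ~S) & (~T | ~P) & (S | Q)) | R | T   [double negation]
= (R | ~S | R | T) & (~T | ~P | R | T) & (S | Q | R | T)   [distribute | over &]
= (R | ~S | T) & (S | Q | R | T)   [simplify]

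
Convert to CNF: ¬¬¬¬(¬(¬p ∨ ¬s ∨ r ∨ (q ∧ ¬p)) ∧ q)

¬¬¬¬(¬(¬p ∨ ¬s ∨ r ∨ (q ∧ ¬p)) ∧ q)
≡ ¬¬(¬(¬p ∨ ¬s ∨ r ∨ (q ∧ ¬p)) ∧ q)   (double negation)
≡ ¬(¬p ∨ ¬s ∨ r ∨ (q ∧ ¬p)) ∧ q   (double negation)
≡ ¬¬p ∧ ¬¬s ∧ ¬r ∧ ¬(q ∧ ¬p) ∧ q   (De Morgan)
≡ p ∧ ¬¬s ∧ ¬r ∧ ¬(q ∧ ¬p) ∧ q   (double negation)
≡ p ∧ s ∧ ¬r ∧ ¬(q ∧ ¬p) ∧ q   (double negation)
≡ p ∧ s ∧ ¬r ∧ (¬q ∨ ¬¬p) ∧ q   (De Morgan)
≡ p ∧ s ∧ ¬r ∧ (¬q ∨ p) ∧ q   (double negation)
≡ p ∧ s ∧ ¬r ∧ q   (simplify)

p ∧ s ∧ ¬r ∧ q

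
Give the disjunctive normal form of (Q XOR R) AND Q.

Q AND NOT R

(Q XOR R) AND Q
≡ ((Q AND NOT R) OR (NOT Q AND R)) AND Q   [expand XOR]
≡ (Q AND NOT R AND Q) OR (NOT Q AND R AND Q)   [distribute AND over OR]
≡ Q AND NOT R   [simplify]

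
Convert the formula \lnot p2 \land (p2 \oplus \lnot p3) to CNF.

\lnot p2 \land (p2 \lor \lnot p3)

\lnot p2 \land (p2 \oplus \lnot p3)
⇔ \lnot p2 \land (p2 \lor \lnot p3) \land \lnot (p2 \land \lnot p3)   [expand \oplus]
⇔ \lnot p2 \land (p2 \lor \lnot p3) \land (\lnot p2 \lor \lnot \lnot p3)   [De Morgan]
⇔ \lnot p2 \land (p2 \lor \lnot p3) \land (\lnot p2 \lor p3)   [double negation]
⇔ \lnot p2 \land (p2 \lor \lnot p3)   [simplify]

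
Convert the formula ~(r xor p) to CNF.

~(r xor p)
⇔ ~((r | p) & ~(r & p))   — expand xor
⇔ ~(r | p) | ~~(r & p)   — De Morgan
⇔ (~r & ~p) | ~~(r & p)   — De Morgan
⇔ (~r & ~p) | (r & p)   — double negation
⇔ (~r | r) & (~r | p) & (~p | r) & (~p | p)   — distribute | over &
⇔ (~r | p) & (~p | r)   — simplify

(~r | p) & (~p | r)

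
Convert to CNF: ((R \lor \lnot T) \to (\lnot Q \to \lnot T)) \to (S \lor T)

T \lor S

((R \lor \lnot T) \to (\lnot Q \to \lnot T)) \to (S \lor T)
≡ \lnot ((R \lor \lnot T) \to (\lnot Q \to \lnot T)) \lor S \lor T   [eliminate \to]
≡ \lnot (\lnot (R \lor \lnot T) \lor (\lnot Q \to \lnot T)) \lor S \lor T   [eliminate \to]
≡ \lnot (\lnot (R \lor \lnot T) \lor \lnot \lnot Q \lor \lnot T) \lor S \lor T   [eliminate \to]
≡ (\lnot \lnot (R \lor \lnot T) \land \lnot \lnot \lnot Q \land \lnot \lnot T) \lor S \lor T   [De Morgan]
≡ ((R \lor \lnot T) \land \lnot \lnot \lnot Q \land \lnot \lnot T) \lor S \lor T   [double negation]
≡ ((R \lor \lnot T) \land \lnot Q \land \lnot \lnot T) \lor S \lor T   [double negation]
≡ ((R \lor \lnot T) \land \lnot Q \land T) \lor S \lor T   [double negation]
≡ (R \lor \lnot T \lor S \lor T) \land (\lnot Q \lor S \lor T) \land (T \lor S \lor T)   [distribute \lor over \land]
≡ T \lor S   [simplify]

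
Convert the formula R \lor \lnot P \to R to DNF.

\lnot R \land P \lor R

R \lor \lnot P \to R
⇔ \lnot (R \lor \lnot P) \lor R   [eliminate \to]
⇔ \lnot R \land \lnot \lnot P \lor R   [De Morgan]
⇔ \lnot R \land P \lor R   [double negation]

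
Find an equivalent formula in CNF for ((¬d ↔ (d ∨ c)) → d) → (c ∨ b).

(d ∨ c ∨ b) ∧ (¬d ∨ c ∨ b)

((¬d ↔ (d ∨ c)) → d) → (c ∨ b)
≡ ¬((¬d ↔ (d ∨ c)) → d) ∨ c ∨ b   [eliminate →]
≡ ¬(¬(¬d ↔ (d ∨ c)) ∨ d) ∨ c ∨ b   [eliminate →]
≡ ¬(¬((¬d → (d ∨ c)) ∧ ((d ∨ c) → ¬d)) ∨ d) ∨ c ∨ b   [eliminate ↔]
≡ ¬(¬((¬¬d ∨ d ∨ c) ∧ ((d ∨ c) → ¬d)) ∨ d) ∨ c ∨ b   [eliminate →]
≡ ¬(¬((¬¬d ∨ d ∨ c) ∧ (¬(d ∨ c) ∨ ¬d)) ∨ d) ∨ c ∨ b   [eliminate →]
≡ (¬¬((¬¬d ∨ d ∨ c) ∧ (¬(d ∨ c) ∨ ¬d)) ∧ ¬d) ∨ c ∨ b   [De Morgan]
≡ ((¬¬d ∨ d ∨ c) ∧ (¬(d ∨ c) ∨ ¬d) ∧ ¬d) ∨ c ∨ b   [double negation]
≡ ((d ∨ d ∨ c) ∧ (¬(d ∨ c) ∨ ¬d) ∧ ¬d) ∨ c ∨ b   [double negation]
≡ ((d ∨ d ∨ c) ∧ ((¬d ∧ ¬c) ∨ ¬d) ∧ ¬d) ∨ c ∨ b   [De Morgan]
≡ (d ∨ d ∨ c ∨ c ∨ b) ∧ (¬d ∨ ¬d ∨ c ∨ b) ∧ (¬c ∨ ¬d ∨ c ∨ b) ∧ (¬d ∨ c ∨ b)   [distribute ∨ over ∧]
≡ (d ∨ c ∨ b) ∧ (¬d ∨ c ∨ b)   [simplify]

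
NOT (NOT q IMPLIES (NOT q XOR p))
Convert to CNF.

NOT q AND (q OR p)

NOT (NOT q IMPLIES (NOT q XOR p))
= NOT (NOT NOT q OR (NOT q XOR p))
= NOT (NOT NOT q OR ((NOT q OR p) AND NOT (NOT q AND p)))
= NOT NOT NOT q AND NOT ((NOT q OR p) AND NOT (NOT q AND p))
= NOT q AND NOT ((NOT q OR p) AND NOT (NOT q AND p))
= NOT q AND (NOT (NOT q OR p) OR NOT NOT (NOT q AND p))
= NOT q AND ((NOT NOT q AND NOT p) OR NOT NOT (NOT q AND p))
= NOT q AND ((q AND NOT p) OR NOT NOT (NOT q AND p))
= NOT q AND ((q AND NOT p) OR (NOT q AND p))
= NOT q AND (q OR NOT q) AND (q OR p) AND (NOT p OR NOT q) AND (NOT p OR p)
= NOT q AND (q OR p)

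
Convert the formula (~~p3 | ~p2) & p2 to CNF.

(p3 | ~p2) & p2

(~~p3 | ~p2) & p2
= (p3 | ~p2) & p2   — double negation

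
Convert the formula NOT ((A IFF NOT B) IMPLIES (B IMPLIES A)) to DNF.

NOT A AND B

NOT ((A IFF NOT B) IMPLIES (B IMPLIES A))
≡ NOT (NOT (A IFF NOT B) OR (B IMPLIES A))   [eliminate IMPLIES]
≡ NOT (NOT ((A IMPLIES NOT B) AND (NOT B IMPLIES A)) OR (B IMPLIES A))   [eliminate IFF]
≡ NOT (NOT ((NOT A OR NOT B) AND (NOT B IMPLIES A)) OR (B IMPLIES A))   [eliminate IMPLIES]
≡ NOT (NOT ((NOT A OR NOT B) AND (NOT NOT B OR A)) OR (B IMPLIES A))   [eliminate IMPLIES]
≡ NOT (NOT ((NOT A OR NOT B) AND (NOT NOT B OR A)) OR NOT B OR A)   [eliminate IMPLIES]
≡ NOT NOT ((NOT A OR NOT B) AND (NOT NOT B OR A)) AND NOT NOT B AND NOT A   [De Morgan]
≡ (NOT A OR NOT B) AND (NOT NOT B OR A) AND NOT NOT B AND NOT A   [double negation]
≡ (NOT A OR NOT B) AND (B OR A) AND NOT NOT B AND NOT A   [double negation]
≡ (NOT A OR NOT B) AND (B OR A) AND B AND NOT A   [double negation]
≡ (NOT A AND B AND B AND NOT A) OR (NOT A AND A AND B AND NOT A) OR (NOT B AND B AND B AND NOT A) OR (NOT B AND A AND B AND NOT A)   [distribute AND over OR]
≡ NOT A AND B   [simplify]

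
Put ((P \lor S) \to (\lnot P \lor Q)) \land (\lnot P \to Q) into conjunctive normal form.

((P \lor S) \to (\lnot P \lor Q)) \land (\lnot P \to Q)
≡ (\lnot (P \lor S) \lor \lnot P \lor Q) \land (\lnot P \to Q)   — eliminate \to
≡ (\lnot (P \lor S) \lor \lnot P \lor Q) \land (\lnot \lnot P \lor Q)   — eliminate \to
≡ ((\lnot P \land \lnot S) \lor \lnot P \lor Q) \land (\lnot \lnot P \lor Q)   — De Morgan
≡ ((\lnot P \land \lnot S) \lor \lnot P \lor Q) \land (P \lor Q)   — double negation
≡ (\lnot P \lor \lnot P \lor Q) \land (\lnot S \lor \lnot P \lor Q) \land (P \lor Q)   — distribute \lor over \land
≡ (\lnot P \lor Q) \land (P \lor Q)   — simplify

(\lnot P \lor Q) \land (P \lor Q)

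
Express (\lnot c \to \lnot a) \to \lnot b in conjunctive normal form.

(\lnot c \lor \lnot b) \land (a \lor \lnot b)

(\lnot c \to \lnot a) \to \lnot b
= \lnot (\lnot c \to \lnot a) \lor \lnot b
= \lnot (\lnot \lnot c \lor \lnot a) \lor \lnot b
= (\lnot \lnot \lnot c \land \lnot \lnot a) \lor \lnot b
= (\lnot c \land \lnot \lnot a) \lor \lnot b
= (\lnot c \land a) \lor \lnot b
= (\lnot c \lor \lnot b) \land (a \lor \lnot b)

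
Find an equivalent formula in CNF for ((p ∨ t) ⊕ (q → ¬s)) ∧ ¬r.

((p ∨ t) ⊕ (q → ¬s)) ∧ ¬r
= (p ∨ t ∨ (q → ¬s)) ∧ ¬((p ∨ t) ∧ (q → ¬s)) ∧ ¬r   (expand ⊕)
= (p ∨ t ∨ ¬q ∨ ¬s) ∧ ¬((p ∨ t) ∧ (q → ¬s)) ∧ ¬r   (eliminate →)
= (p ∨ t ∨ ¬q ∨ ¬s) ∧ ¬((p ∨ t) ∧ (¬q ∨ ¬s)) ∧ ¬r   (eliminate →)
= (p ∨ t ∨ ¬q ∨ ¬s) ∧ (¬(p ∨ t) ∨ ¬(¬q ∨ ¬s)) ∧ ¬r   (De Morgan)
= (p ∨ t ∨ ¬q ∨ ¬s) ∧ ((¬p ∧ ¬t) ∨ ¬(¬q ∨ ¬s)) ∧ ¬r   (De Morgan)
= (p ∨ t ∨ ¬q ∨ ¬s) ∧ ((¬p ∧ ¬t) ∨ (¬¬q ∧ ¬¬s)) ∧ ¬r   (De Morgan)
= (p ∨ t ∨ ¬q ∨ ¬s) ∧ ((¬p ∧ ¬t) ∨ (q ∧ ¬¬s)) ∧ ¬r   (double negation)
= (p ∨ t ∨ ¬q ∨ ¬s) ∧ ((¬p ∧ ¬t) ∨ (q ∧ s)) ∧ ¬r   (double negation)
= (p ∨ t ∨ ¬q ∨ ¬s) ∧ (¬p ∨ q) ∧ (¬p ∨ s) ∧ (¬t ∨ q) ∧ (¬t ∨ s) ∧ ¬r   (distribute ∨ over ∧)

(p ∨ t ∨ ¬q ∨ ¬s) ∧ (¬p ∨ q) ∧ (¬p ∨ s) ∧ (¬t ∨ q) ∧ (¬t ∨ s) ∧ ¬r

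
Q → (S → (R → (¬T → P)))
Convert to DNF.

¬Q ∨ ¬S ∨ ¬R ∨ T ∨ P

Q → (S → (R → (¬T → P)))
≡ ¬Q ∨ (S → (R → (¬T → P)))   [eliminate →]
≡ ¬Q ∨ ¬S ∨ (R → (¬T → P))   [eliminate →]
≡ ¬Q ∨ ¬S ∨ ¬R ∨ (¬T → P)   [eliminate →]
≡ ¬Q ∨ ¬S ∨ ¬R ∨ ¬¬T ∨ P   [eliminate →]
≡ ¬Q ∨ ¬S ∨ ¬R ∨ T ∨ P   [double negation]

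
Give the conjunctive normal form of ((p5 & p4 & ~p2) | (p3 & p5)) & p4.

((p5 & p4 & ~p2) | (p3 & p5)) & p4
⇔ (p5 | p3) & (p5 | p5) & (p4 | p3) & (p4 | p5) & (~p2 | p3) & (~p2 | p5) & p4   (distribute | over &)
⇔ p5 & (~p2 | p3) & p4   (simplify)

p5 & (~p2 | p3) & p4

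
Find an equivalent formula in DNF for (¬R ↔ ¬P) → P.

(¬R ↔ ¬P) → P
⇔ ¬(¬R ↔ ¬P) ∨ P   [eliminate →]
⇔ ¬((¬R → ¬P) ∧ (¬P → ¬R)) ∨ P   [eliminate ↔]
⇔ ¬((¬¬R ∨ ¬P) ∧ (¬P → ¬R)) ∨ P   [eliminate →]
⇔ ¬((¬¬R ∨ ¬P) ∧ (¬¬P ∨ ¬R)) ∨ P   [eliminate →]
⇔ ¬(¬¬R ∨ ¬P) ∨ ¬(¬¬P ∨ ¬R) ∨ P   [De Morgan]
⇔ (¬¬¬R ∧ ¬¬P) ∨ ¬(¬¬P ∨ ¬R) ∨ P   [De Morgan]
⇔ (¬R ∧ ¬¬P) ∨ ¬(¬¬P ∨ ¬R) ∨ P   [double negation]
⇔ (¬R ∧ P) ∨ ¬(¬¬P ∨ ¬R) ∨ P   [double negation]
⇔ (¬R ∧ P) ∨ (¬¬¬P ∧ ¬¬R) ∨ P   [De Morgan]
⇔ (¬R ∧ P) ∨ (¬P ∧ ¬¬R) ∨ P   [double negation]
⇔ (¬R ∧ P) ∨ (¬P ∧ R) ∨ P   [double negation]
⇔ (¬P ∧ R) ∨ P   [simplify]

(¬P ∧ R) ∨ P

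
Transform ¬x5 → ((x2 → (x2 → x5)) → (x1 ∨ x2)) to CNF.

x5 ∨ x2 ∨ x1

¬x5 → ((x2 → (x2 → x5)) → (x1 ∨ x2))
≡ ¬¬x5 ∨ ((x2 → (x2 → x5)) → (x1 ∨ x2))   [eliminate →]
≡ ¬¬x5 ∨ ¬(x2 → (x2 → x5)) ∨ x1 ∨ x2   [eliminate →]
≡ ¬¬x5 ∨ ¬(¬x2 ∨ (x2 → x5)) ∨ x1 ∨ x2   [eliminate →]
≡ ¬¬x5 ∨ ¬(¬x2 ∨ ¬x2 ∨ x5) ∨ x1 ∨ x2   [eliminate →]
≡ x5 ∨ ¬(¬x2 ∨ ¬x2 ∨ x5) ∨ x1 ∨ x2   [double negation]
≡ x5 ∨ (¬¬x2 ∧ ¬¬x2 ∧ ¬x5) ∨ x1 ∨ x2   [De Morgan]
≡ x5 ∨ (x2 ∧ ¬¬x2 ∧ ¬x5) ∨ x1 ∨ x2   [double negation]
≡ x5 ∨ (x2 ∧ x2 ∧ ¬x5) ∨ x1 ∨ x2   [double negation]
≡ (x5 ∨ x2 ∨ x1 ∨ x2) ∧ (x5 ∨ x2 ∨ x1 ∨ x2) ∧ (x5 ∨ ¬x5 ∨ x1 ∨ x2)   [distribute ∨ over ∧]
≡ x5 ∨ x2 ∨ x1   [simplify]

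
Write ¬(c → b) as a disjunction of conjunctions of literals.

¬(c → b)
≡ ¬(¬c ∨ b)   (eliminate →)
≡ ¬¬c ∧ ¬b   (De Morgan)
≡ c ∧ ¬b   (double negation)

c ∧ ¬b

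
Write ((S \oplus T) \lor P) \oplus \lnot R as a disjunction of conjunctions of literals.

((S \oplus T) \lor P) \oplus \lnot R
≡ (((S \oplus T) \lor P) \land \lnot \lnot R) \lor (\lnot ((S \oplus T) \lor P) \land \lnot R)   (expand \oplus)
≡ (((S \land \lnot T) \lor (\lnot S \land T) \lor P) \land \lnot \lnot R) \lor (\lnot ((S \oplus T) \lor P) \land \lnot R)   (expand \oplus)
≡ (((S \land \lnot T) \lor (\lnot S \land T) \lor P) \land \lnot \lnot R) \lor (\lnot ((S \land \lnot T) \lor (\lnot S \land T) \lor P) \land \lnot R)   (expand \oplus)
≡ (((S \land \lnot T) \lor (\lnot S \land T) \lor P) \land R) \lor (\lnot ((S \land \lnot T) \lor (\lnot S \land T) \lor P) \land \lnot R)   (double negation)
≡ (((S \land \lnot T) \lor (\lnot S \land T) \lor P) \land R) \lor (\lnot (S \land \lnot T) \land \lnot (\lnot S \land T) \land \lnot P \land \lnot R)   (De Morgan)
≡ (((S \land \lnot T) \lor (\lnot S \land T) \lor P) \land R) \lor ((\lnot S \lor \lnot \lnot T) \land \lnot (\lnot S \land T) \land \lnot P \land \lnot R)   (De Morgan)
≡ (((S \land \lnot T) \lor (\lnot S \land T) \lor P) \land R) \lor ((\lnot S \lor T) \land \lnot (\lnot S \land T) \land \lnot P \land \lnot R)   (double negation)
≡ (((S \land \lnot T) \lor (\lnot S \land T) \lor P) \land R) \lor ((\lnot S \lor T) \land (\lnot \lnot S \lor \lnot T) \land \lnot P \land \lnot R)   (De Morgan)
≡ (((S \land \lnot T) \lor (\lnot S \land T) \lor P) \land R) \lor ((\lnot S \lor T) \land (S \lor \lnot T) \land \lnot P \land \lnot R)   (double negation)
≡ (S \land \lnot T \land R) \lor (\lnot S \land T \land R) \lor (P \land R) \lor (\lnot S \land S \land \lnot P \land \lnot R) \lor (\lnot S \land \lnot T \land \lnot P \land \lnot R) \lor (T \land S \land \lnot P \land \lnot R) \lor (T \land \lnot T \land \lnot P \land \lnot R)   (distribute \land over \lor)
≡ (S \land \lnot T \land R) \lor (\lnot S \land T \land R) \lor (P \land R) \lor (\lnot S \land \lnot T \land \lnot P \land \lnot R) \lor (T \land S \land \lnot P \land \lnot R)   (simplify)

(S \land \lnot T \land R) \lor (\lnot S \land T \land R) \lor (P \land R) \lor (\lnot S \land \lnot T \land \lnot P \land \lnot R) \lor (T \land S \land \lnot P \land \lnot R)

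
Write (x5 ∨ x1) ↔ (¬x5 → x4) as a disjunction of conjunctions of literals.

(¬x5 ∧ ¬x1 ∧ ¬x4) ∨ x5 ∨ (x4 ∧ x1)

(x5 ∨ x1) ↔ (¬x5 → x4)
≡ ((x5 ∨ x1) → (¬x5 → x4)) ∧ ((¬x5 → x4) → (x5 ∨ x1))   — eliminate ↔
≡ (¬(x5 ∨ x1) ∨ (¬x5 → x4)) ∧ ((¬x5 → x4) → (x5 ∨ x1))   — eliminate →
≡ (¬(x5 ∨ x1) ∨ ¬¬x5 ∨ x4) ∧ ((¬x5 → x4) → (x5 ∨ x1))   — eliminate →
≡ (¬(x5 ∨ x1) ∨ ¬¬x5 ∨ x4) ∧ (¬(¬x5 → x4) ∨ x5 ∨ x1)   — eliminate →
≡ (¬(x5 ∨ x1) ∨ ¬¬x5 ∨ x4) ∧ (¬(¬¬x5 ∨ x4) ∨ x5 ∨ x1)   — eliminate →
≡ ((¬x5 ∧ ¬x1) ∨ ¬¬x5 ∨ x4) ∧ (¬(¬¬x5 ∨ x4) ∨ x5 ∨ x1)   — De Morgan
≡ ((¬x5 ∧ ¬x1) ∨ x5 ∨ x4) ∧ (¬(¬¬x5 ∨ x4) ∨ x5 ∨ x1)   — double negation
≡ ((¬x5 ∧ ¬x1) ∨ x5 ∨ x4) ∧ ((¬¬¬x5 ∧ ¬x4) ∨ x5 ∨ x1)   — De Morgan
≡ ((¬x5 ∧ ¬x1) ∨ x5 ∨ x4) ∧ ((¬x5 ∧ ¬x4) ∨ x5 ∨ x1)   — double negation
≡ (¬x5 ∧ ¬x1 ∧ ¬x5 ∧ ¬x4) ∨ (¬x5 ∧ ¬x1 ∧ x5) ∨ (¬x5 ∧ ¬x1 ∧ x1) ∨ (x5 ∧ ¬x5 ∧ ¬x4) ∨ (x5 ∧ x5) ∨ (x5 ∧ x1) ∨ (x4 ∧ ¬x5 ∧ ¬x4) ∨ (x4 ∧ x5) ∨ (x4 ∧ x1)   — distribute ∧ over ∨
≡ (¬x5 ∧ ¬x1 ∧ ¬x4) ∨ x5 ∨ (x4 ∧ x1)   — simplify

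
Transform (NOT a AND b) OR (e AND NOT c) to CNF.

(NOT a AND b) OR (e AND NOT c)
= (NOT a OR e) AND (NOT a OR NOT c) AND (b OR e) AND (b OR NOT c)

(NOT a OR e) AND (NOT a OR NOT c) AND (b OR e) AND (b OR NOT c)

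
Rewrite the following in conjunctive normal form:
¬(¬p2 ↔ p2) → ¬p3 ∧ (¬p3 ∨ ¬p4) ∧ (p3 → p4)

(p2 ∨ ¬p3) ∧ (¬p2 ∨ ¬p3)

¬(¬p2 ↔ p2) → ¬p3 ∧ (¬p3 ∨ ¬p4) ∧ (p3 → p4)
≡ ¬¬(¬p2 ↔ p2) ∨ ¬p3 ∧ (¬p3 ∨ ¬p4) ∧ (p3 → p4)   (eliminate →)
≡ ¬¬((¬p2 → p2) ∧ (p2 → ¬p2)) ∨ ¬p3 ∧ (¬p3 ∨ ¬p4) ∧ (p3 → p4)   (eliminate ↔)
≡ ¬¬((¬¬p2 ∨ p2) ∧ (p2 → ¬p2)) ∨ ¬p3 ∧ (¬p3 ∨ ¬p4) ∧ (p3 → p4)   (eliminate →)
≡ ¬¬((¬¬p2 ∨ p2) ∧ (¬p2 ∨ ¬p2)) ∨ ¬p3 ∧ (¬p3 ∨ ¬p4) ∧ (p3 → p4)   (eliminate →)
≡ ¬¬((¬¬p2 ∨ p2) ∧ (¬p2 ∨ ¬p2)) ∨ ¬p3 ∧ (¬p3 ∨ ¬p4) ∧ (¬p3 ∨ p4)   (eliminate →)
≡ (¬¬p2 ∨ p2) ∧ (¬p2 ∨ ¬p2) ∨ ¬p3 ∧ (¬p3 ∨ ¬p4) ∧ (¬p3 ∨ p4)   (double negation)
≡ (p2 ∨ p2) ∧ (¬p2 ∨ ¬p2) ∨ ¬p3 ∧ (¬p3 ∨ ¬p4) ∧ (¬p3 ∨ p4)   (double negation)
≡ (p2 ∨ p2 ∨ ¬p3) ∧ (p2 ∨ p2 ∨ ¬p3 ∨ ¬p4) ∧ (p2 ∨ p2 ∨ ¬p3 ∨ p4) ∧ (¬p2 ∨ ¬p2 ∨ ¬p3) ∧ (¬p2 ∨ ¬p2 ∨ ¬p3 ∨ ¬p4) ∧ (¬p2 ∨ ¬p2 ∨ ¬p3 ∨ p4)   (distribute ∨ over ∧)
≡ (p2 ∨ ¬p3) ∧ (¬p2 ∨ ¬p3)   (simplify)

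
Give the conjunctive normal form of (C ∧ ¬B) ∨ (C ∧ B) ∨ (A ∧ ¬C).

C ∨ A

(C ∧ ¬B) ∨ (C ∧ B) ∨ (A ∧ ¬C)
= (C ∨ C ∨ A) ∧ (C ∨ C ∨ ¬C) ∧ (C ∨ B ∨ A) ∧ (C ∨ B ∨ ¬C) ∧ (¬B ∨ C ∨ A) ∧ (¬B ∨ C ∨ ¬C) ∧ (¬B ∨ B ∨ A) ∧ (¬B ∨ B ∨ ¬C)   (distribute ∨ over ∧)
= C ∨ A   (simplify)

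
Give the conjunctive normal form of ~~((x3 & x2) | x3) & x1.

~~((x3 & x2) | x3) & x1
= ((x3 & x2) | x3) & x1   (double negation)
= (x3 | x3) & (x2 | x3) & x1   (distribute | over &)
= x3 & x1   (simplify)

x3 & x1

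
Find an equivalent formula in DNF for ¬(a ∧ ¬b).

¬a ∨ b

¬(a ∧ ¬b)
= ¬a ∨ ¬¬b   [De Morgan]
= ¬a ∨ b   [double negation]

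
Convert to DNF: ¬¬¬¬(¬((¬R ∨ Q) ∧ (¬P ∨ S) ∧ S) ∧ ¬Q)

(R ∧ ¬Q) ∨ (¬S ∧ ¬Q)

¬¬¬¬(¬((¬R ∨ Q) ∧ (¬P ∨ S) ∧ S) ∧ ¬Q)
= ¬¬(¬((¬R ∨ Q) ∧ (¬P ∨ S) ∧ S) ∧ ¬Q)   [double negation]
= ¬((¬R ∨ Q) ∧ (¬P ∨ S) ∧ S) ∧ ¬Q   [double negation]
= (¬(¬R ∨ Q) ∨ ¬(¬P ∨ S) ∨ ¬S) ∧ ¬Q   [De Morgan]
= ((¬¬R ∧ ¬Q) ∨ ¬(¬P ∨ S) ∨ ¬S) ∧ ¬Q   [De Morgan]
= ((R ∧ ¬Q) ∨ ¬(¬P ∨ S) ∨ ¬S) ∧ ¬Q   [double negation]
= ((R ∧ ¬Q) ∨ (¬¬P ∧ ¬S) ∨ ¬S) ∧ ¬Q   [De Morgan]
= ((R ∧ ¬Q) ∨ (P ∧ ¬S) ∨ ¬S) ∧ ¬Q   [double negation]
= (R ∧ ¬Q ∧ ¬Q) ∨ (P ∧ ¬S ∧ ¬Q) ∨ (¬S ∧ ¬Q)   [distribute ∧ over ∨]
= (R ∧ ¬Q) ∨ (¬S ∧ ¬Q)   [simplify]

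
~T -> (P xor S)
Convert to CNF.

(T | P | S) & (T | ~P | ~S)

~T -> (P xor S)
= ~~T | (P xor S)
= ~~T | ((P | S) & ~(P & S))
= T | ((P | S) & ~(P & S))
= T | ((P | S) & (~P | ~S))
= (T | P | S) & (T | ~P | ~S)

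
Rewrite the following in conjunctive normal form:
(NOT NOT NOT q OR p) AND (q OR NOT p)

(NOT NOT NOT q OR p) AND (q OR NOT p)
≡ (NOT q OR p) AND (q OR NOT p)   [double negation]

(NOT q OR p) AND (q OR NOT p)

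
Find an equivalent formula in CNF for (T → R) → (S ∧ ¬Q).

(T → R) → (S ∧ ¬Q)
≡ ¬(T → R) ∨ (S ∧ ¬Q)   — eliminate →
≡ ¬(¬T ∨ R) ∨ (S ∧ ¬Q)   — eliminate →
≡ (¬¬T ∧ ¬R) ∨ (S ∧ ¬Q)   — De Morgan
≡ (T ∧ ¬R) ∨ (S ∧ ¬Q)   — double negation
≡ (T ∨ S) ∧ (T ∨ ¬Q) ∧ (¬R ∨ S) ∧ (¬R ∨ ¬Q)   — distribute ∨ over ∧

(T ∨ S) ∧ (T ∨ ¬Q) ∧ (¬R ∨ S) ∧ (¬R ∨ ¬Q)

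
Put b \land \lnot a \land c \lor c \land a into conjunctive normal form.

(b \lor a) \land c

b \land \lnot a \land c \lor c \land a
= (b \lor c) \land (b \lor a) \land (\lnot a \lor c) \land (\lnot a \lor a) \land (c \lor c) \land (c \lor a)
= (b \lor a) \land c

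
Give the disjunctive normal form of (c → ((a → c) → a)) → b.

(c → ((a → c) → a)) → b
⇔ ¬(c → ((a → c) → a)) ∨ b   [eliminate →]
⇔ ¬(¬c ∨ ((a → c) → a)) ∨ b   [eliminate →]
⇔ ¬(¬c ∨ ¬(a → c) ∨ a) ∨ b   [eliminate →]
⇔ ¬(¬c ∨ ¬(¬a ∨ c) ∨ a) ∨ b   [eliminate →]
⇔ (¬¬c ∧ ¬¬(¬a ∨ c) ∧ ¬a) ∨ b   [De Morgan]
⇔ (c ∧ ¬¬(¬a ∨ c) ∧ ¬a) ∨ b   [double negation]
⇔ (c ∧ (¬a ∨ c) ∧ ¬a) ∨ b   [double negation]
⇔ (c ∧ ¬a ∧ ¬a) ∨ (c ∧ c ∧ ¬a) ∨ b   [distribute ∧ over ∨]
⇔ (c ∧ ¬a) ∨ b   [simplify]

(c ∧ ¬a) ∨ b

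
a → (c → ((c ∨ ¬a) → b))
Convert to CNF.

a → (c → ((c ∨ ¬a) → b))
≡ ¬a ∨ (c → ((c ∨ ¬a) → b))   [eliminate →]
≡ ¬a ∨ ¬c ∨ ((c ∨ ¬a) → b)   [eliminate →]
≡ ¬a ∨ ¬c ∨ ¬(c ∨ ¬a) ∨ b   [eliminate →]
≡ ¬a ∨ ¬c ∨ (¬c ∧ ¬¬a) ∨ b   [De Morgan]
≡ ¬a ∨ ¬c ∨ (¬c ∧ a) ∨ b   [double negation]
≡ (¬a ∨ ¬c ∨ ¬c ∨ b) ∧ (¬a ∨ ¬c ∨ a ∨ b)   [distribute ∨ over ∧]
≡ ¬a ∨ ¬c ∨ b   [simplify]

¬a ∨ ¬c ∨ b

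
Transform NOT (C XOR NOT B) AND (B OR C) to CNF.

(NOT C OR NOT B) AND (B OR C)

NOT (C XOR NOT B) AND (B OR C)
= NOT ((C OR NOT B) AND NOT (C AND NOT B)) AND (B OR C)   (expand XOR)
= (NOT (C OR NOT B) OR NOT NOT (C AND NOT B)) AND (B OR C)   (De Morgan)
= ((NOT C AND NOT NOT B) OR NOT NOT (C AND NOT B)) AND (B OR C)   (De Morgan)
= ((NOT C AND B) OR NOT NOT (C AND NOT B)) AND (B OR C)   (double negation)
= ((NOT C AND B) OR (C AND NOT B)) AND (B OR C)   (double negation)
= (NOT C OR C) AND (NOT C OR NOT B) AND (B OR C) AND (B OR NOT B) AND (B OR C)   (distribute OR over AND)
= (NOT C OR NOT B) AND (B OR C)   (simplify)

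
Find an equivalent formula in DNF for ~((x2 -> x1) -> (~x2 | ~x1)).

x1 & x2

~((x2 -> x1) -> (~x2 | ~x1))
⇔ ~(~(x2 -> x1) | ~x2 | ~x1)   [eliminate ->]
⇔ ~(~(~x2 | x1) | ~x2 | ~x1)   [eliminate ->]
⇔ ~~(~x2 | x1) & ~~x2 & ~~x1   [De Morgan]
⇔ (~x2 | x1) & ~~x2 & ~~x1   [double negation]
⇔ (~x2 | x1) & x2 & ~~x1   [double negation]
⇔ (~x2 | x1) & x2 & x1   [double negation]
⇔ (~x2 & x2 & x1) | (x1 & x2 & x1)   [distribute & over |]
⇔ x1 & x2   [simplify]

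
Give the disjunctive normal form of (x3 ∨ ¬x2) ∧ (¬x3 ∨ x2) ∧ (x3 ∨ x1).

(x3 ∧ x2) ∨ (¬x2 ∧ ¬x3 ∧ x1)

(x3 ∨ ¬x2) ∧ (¬x3 ∨ x2) ∧ (x3 ∨ x1)
≡ (x3 ∧ ¬x3 ∧ x3) ∨ (x3 ∧ ¬x3 ∧ x1) ∨ (x3 ∧ x2 ∧ x3) ∨ (x3 ∧ x2 ∧ x1) ∨ (¬x2 ∧ ¬x3 ∧ x3) ∨ (¬x2 ∧ ¬x3 ∧ x1) ∨ (¬x2 ∧ x2 ∧ x3) ∨ (¬x2 ∧ x2 ∧ x1)   — distribute ∧ over ∨
≡ (x3 ∧ x2) ∨ (¬x2 ∧ ¬x3 ∧ x1)   — simplify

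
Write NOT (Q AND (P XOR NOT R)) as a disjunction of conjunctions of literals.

NOT Q OR (NOT P AND R) OR (NOT R AND P)

NOT (Q AND (P XOR NOT R))
≡ NOT (Q AND ((P AND NOT NOT R) OR (NOT P AND NOT R)))   — expand XOR
≡ NOT Q OR NOT ((P AND NOT NOT R) OR (NOT P AND NOT R))   — De Morgan
≡ NOT Q OR (NOT (P AND NOT NOT R) AND NOT (NOT P AND NOT R))   — De Morgan
≡ NOT Q OR ((NOT P OR NOT NOT NOT R) AND NOT (NOT P AND NOT R))   — De Morgan
≡ NOT Q OR ((NOT P OR NOT R) AND NOT (NOT P AND NOT R))   — double negation
≡ NOT Q OR ((NOT P OR NOT R) AND (NOT NOT P OR NOT NOT R))   — De Morgan
≡ NOT Q OR ((NOT P OR NOT R) AND (P OR NOT NOT R))   — double negation
≡ NOT Q OR ((NOT P OR NOT R) AND (P OR R))   — double negation
≡ NOT Q OR (NOT P AND P) OR (NOT P AND R) OR (NOT R AND P) OR (NOT R AND R)   — distribute AND over OR
≡ NOT Q OR (NOT P AND R) OR (NOT R AND P)   — simplify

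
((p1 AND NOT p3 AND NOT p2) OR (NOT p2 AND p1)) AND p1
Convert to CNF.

((p1 AND NOT p3 AND NOT p2) OR (NOT p2 AND p1)) AND p1
⇔ (p1 OR NOT p2) AND (p1 OR p1) AND (NOT p3 OR NOT p2) AND (NOT p3 OR p1) AND (NOT p2 OR NOT p2) AND (NOT p2 OR p1) AND p1   (distribute OR over AND)
⇔ p1 AND NOT p2   (simplify)

p1 AND NOT p2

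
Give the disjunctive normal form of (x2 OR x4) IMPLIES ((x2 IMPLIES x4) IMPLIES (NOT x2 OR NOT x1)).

(x2 OR x4) IMPLIES ((x2 IMPLIES x4) IMPLIES (NOT x2 OR NOT x1))
⇔ NOT (x2 OR x4) OR ((x2 IMPLIES x4) IMPLIES (NOT x2 OR NOT x1))
⇔ NOT (x2 OR x4) OR NOT (x2 IMPLIES x4) OR NOT x2 OR NOT x1
⇔ NOT (x2 OR x4) OR NOT (NOT x2 OR x4) OR NOT x2 OR NOT x1
⇔ (NOT x2 AND NOT x4) OR NOT (NOT x2 OR x4) OR NOT x2 OR NOT x1
⇔ (NOT x2 AND NOT x4) OR (NOT NOT x2 AND NOT x4) OR NOT x2 OR NOT x1
⇔ (NOT x2 AND NOT x4) OR (x2 AND NOT x4) OR NOT x2 OR NOT x1
⇔ (x2 AND NOT x4) OR NOT x2 OR NOT x1

(x2 AND NOT x4) OR NOT x2 OR NOT x1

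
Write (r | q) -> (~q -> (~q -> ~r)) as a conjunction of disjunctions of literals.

~r | q

(r | q) -> (~q -> (~q -> ~r))
= ~(r | q) | (~q -> (~q -> ~r))   — eliminate ->
= ~(r | q) | ~~q | (~q -> ~r)   — eliminate ->
= ~(r | q) | ~~q | ~~q | ~r   — eliminate ->
= (~r & ~q) | ~~q | ~~q | ~r   — De Morgan
= (~r & ~q) | q | ~~q | ~r   — double negation
= (~r & ~q) | q | q | ~r   — double negation
= (~r | q | q | ~r) & (~q | q | q | ~r)   — distribute | over &
= ~r | q   — simplify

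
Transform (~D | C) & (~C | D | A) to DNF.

(~D | C) & (~C | D | A)
⇔ (~D & ~C) | (~D & D) | (~D & A) | (C & ~C) | (C & D) | (C & A)   — distribute & over |
⇔ (~D & ~C) | (~D & A) | (C & D) | (C & A)   — simplify

(~D & ~C) | (~D & A) | (C & D) | (C & A)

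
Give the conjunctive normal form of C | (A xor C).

C | (A xor C)
⇔ C | ((A | C) & ~(A & C))   (expand xor)
⇔ C | ((A | C) & (~A | ~C))   (De Morgan)
⇔ (C | A | C) & (C | ~A | ~C)   (distribute | over &)
⇔ C | A   (simplify)

C | A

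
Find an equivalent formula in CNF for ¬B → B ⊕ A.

B ∨ A

¬B → B ⊕ A
≡ ¬¬B ∨ (B ⊕ A)   [eliminate →]
≡ ¬¬B ∨ (B ∨ A) ∧ ¬(B ∧ A)   [expand ⊕]
≡ B ∨ (B ∨ A) ∧ ¬(B ∧ A)   [double negation]
≡ B ∨ (B ∨ A) ∧ (¬B ∨ ¬A)   [De Morgan]
≡ (B ∨ B ∨ A) ∧ (B ∨ ¬B ∨ ¬A)   [distribute ∨ over ∧]
≡ B ∨ A   [simplify]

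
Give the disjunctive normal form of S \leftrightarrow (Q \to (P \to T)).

S \leftrightarrow (Q \to (P \to T))
= (S \to (Q \to (P \to T))) \land ((Q \to (P \to T)) \to S)   (eliminate \leftrightarrow)
= (\lnot S \lor (Q \to (P \to T))) \land ((Q \to (P \to T)) \to S)   (eliminate \to)
= (\lnot S \lor \lnot Q \lor (P \to T)) \land ((Q \to (P \to T)) \to S)   (eliminate \to)
= (\lnot S \lor \lnot Q \lor \lnot P \lor T) \land ((Q \to (P \to T)) \to S)   (eliminate \to)
= (\lnot S \lor \lnot Q \lor \lnot P \lor T) \land (\lnot (Q \to (P \to T)) \lor S)   (eliminate \to)
= (\lnot S \lor \lnot Q \lor \lnot P \lor T) \land (\lnot (\lnot Q \lor (P \to T)) \lor S)   (eliminate \to)
= (\lnot S \lor \lnot Q \lor \lnot P \lor T) \land (\lnot (\lnot Q \lor \lnot P \lor T) \lor S)   (eliminate \to)
= (\lnot S \lor \lnot Q \lor \lnot P \lor T) \land ((\lnot \lnot Q \land \lnot \lnot P \land \lnot T) \lor S)   (De Morgan)
= (\lnot S \lor \lnot Q \lor \lnot P \lor T) \land ((Q \land \lnot \lnot P \land \lnot T) \lor S)   (double negation)
= (\lnot S \lor \lnot Q \lor \lnot P \lor T) \land ((Q \land P \land \lnot T) \lor S)   (double negation)
= (\lnot S \land Q \land P \land \lnot T) \lor (\lnot S \land S) \lor (\lnot Q \land Q \land P \land \lnot T) \lor (\lnot Q \land S) \lor (\lnot P \land Q \land P \land \lnot T) \lor (\lnot P \land S) \lor (T \land Q \land P \land \lnot T) \lor (T \land S)   (distribute \land over \lor)
= (\lnot S \land Q \land P \land \lnot T) \lor (\lnot Q \land S) \lor (\lnot P \land S) \lor (T \land S)   (simplify)

(\lnot S \land Q \land P \land \lnot T) \lor (\lnot Q \land S) \lor (\lnot P \land S) \lor (T \land S)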